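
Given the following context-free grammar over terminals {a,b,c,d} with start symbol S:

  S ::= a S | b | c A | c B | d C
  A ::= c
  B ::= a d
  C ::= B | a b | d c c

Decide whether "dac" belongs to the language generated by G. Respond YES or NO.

CNF form of G:
  S -> T0 S | T1 C | T3 A | T3 B | b
  A -> c
  B -> T0 T1
  C -> T0 T1 | T0 T2 | T1 X4
  T0 -> a
  T1 -> d
  T2 -> b
  T3 -> c
  X4 -> T3 T3

CYK fill:
  cell(0,0) d: {T1}  orig:{}
  cell(1,1) a: {T0}  orig:{}
  cell(2,2) c: {A,T3}  orig:{A}
  cell(0,1) da: ∅
  cell(1,2) ac: ∅
  cell(0,2) dac: ∅

S ∉ T[0,2] ⇒ NO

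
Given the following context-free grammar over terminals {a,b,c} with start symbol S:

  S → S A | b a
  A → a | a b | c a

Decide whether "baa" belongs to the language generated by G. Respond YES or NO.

CNF form of G:
  S -> S A | T1 T0
  A -> T0 T1 | T2 T0 | a
  T0 -> a
  T1 -> b
  T2 -> c

Fill CYK table bottom-up:
  [0..0]={T1}  "b"  orig:{}
  [1..1]={A,T0}  "a"  orig:{A}
  [2..2]={A,T0}  "a"  orig:{A}
  [0..1]={S}  "ba"
  [1..2]=∅  "aa"
  [0..2]={S}  "baa"

S ∈ T[0,2] ⇒ YES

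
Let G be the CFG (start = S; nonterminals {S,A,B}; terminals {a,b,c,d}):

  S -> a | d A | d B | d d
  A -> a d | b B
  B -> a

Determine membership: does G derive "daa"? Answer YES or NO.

Convert to CNF:
  S -> T1 A | T1 B | T1 T1 | a
  A -> T0 T1 | T2 B
  B -> a
  T0 -> a
  T1 -> d
  T2 -> b

CYK table (by increasing span):
  [0..0]={T1}  "d"  orig:{}
  [1..1]={B,S,T0}  "a"  orig:{B,S}
  [2..2]={B,S,T0}  "a"  orig:{B,S}
  [0..1]={S}  "da"
  [1..2]=∅  "aa"
  [0..2]=∅  "daa"

S ∉ T[0,2] ⇒ NO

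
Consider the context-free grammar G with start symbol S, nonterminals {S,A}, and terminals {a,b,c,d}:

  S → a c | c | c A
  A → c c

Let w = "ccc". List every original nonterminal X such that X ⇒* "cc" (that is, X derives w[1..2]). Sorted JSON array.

Convert to CNF:
  S -> T0 A | T1 T0 | c
  A -> T0 T0
  T0 -> c
  T1 -> a

CYK fill, restricted to cells inside w[1..2]:
  T[1,1] 'c' = {S,T0}  orig:{S}
  T[2,2] 'c' = {S,T0}  orig:{S}
  T[1,2] 'cc' = {A}

Original NTs in T[1,2] deriving "cc": ["A"]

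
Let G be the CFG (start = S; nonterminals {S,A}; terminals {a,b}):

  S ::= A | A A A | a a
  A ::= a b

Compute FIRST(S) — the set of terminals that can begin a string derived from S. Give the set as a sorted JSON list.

FIRST iteration:
[1]
  A via A→a b: +{a}
  S via S→A: +{a}
  FIRST[S]={a}  FIRST[A]={a}
[2] (stable)
  FIRST[S]={a}  FIRST[A]={a}

FIRST(S) = ["a"]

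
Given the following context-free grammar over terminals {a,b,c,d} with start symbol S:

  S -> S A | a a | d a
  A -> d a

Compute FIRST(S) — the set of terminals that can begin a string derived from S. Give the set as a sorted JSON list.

Compute FIRST by fixpoint:
pass 1:
  A via A→d a: +{d}
  S via S→a a: +{a}
  S via S→d a: +{d}
  FIRST(S)={a,d}  FIRST(A)={d}
pass 2: (no change)
  FIRST(S)={a,d}  FIRST(A)={d}

FIRST(S) = ["a", "d"]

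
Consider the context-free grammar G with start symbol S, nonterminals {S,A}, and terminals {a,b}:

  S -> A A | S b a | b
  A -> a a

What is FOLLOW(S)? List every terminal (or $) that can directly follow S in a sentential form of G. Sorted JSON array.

FIRST sets, iterate to fixpoint:
iter 1:
  A via A→a a: +{a}
  S via S→A A: +{a}
  S via S→b: +{b}
  FIRST(S)={a,b}  FIRST(A)={a}
iter 2: (no change)
  FIRST(S)={a,b}  FIRST(A)={a}

Compute FOLLOW by fixpoint:
FOLLOW(S) := {$}
[1]
  S→A A: FOLLOW(A) ⊇ FIRST(A) = {a}; new: +{a}
  S→A A: FOLLOW(A) ⊇ FOLLOW(S) ⊇ {$}; new: +{$}
  S→S b a: FOLLOW(S) ⊇ FIRST(b) = {b}; new: +{b}
  FOLLOW(S)={$,b}  FOLLOW(A)={$,a}
[2]
  S→A A: FOLLOW(A) ⊇ FOLLOW(S) ⊇ {$,b}; new: +{b}
  FOLLOW(S)={$,b}  FOLLOW(A)={$,a,b}
[3] (no change)
  FOLLOW(S)={$,b}  FOLLOW(A)={$,a,b}

FOLLOW(S) = ["$", "b"]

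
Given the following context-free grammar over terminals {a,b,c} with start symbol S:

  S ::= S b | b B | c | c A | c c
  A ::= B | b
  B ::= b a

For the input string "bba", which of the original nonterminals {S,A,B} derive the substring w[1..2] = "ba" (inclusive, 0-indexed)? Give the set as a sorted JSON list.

Convert to CNF:
  S -> S T0 | T0 B | T2 A | T2 T2 | c
  A -> T0 T1 | b
  B -> T0 T1
  T0 -> b
  T1 -> a
  T2 -> c

Fill CYK table bottom-up — only the sub-triangle for w[1..2]:
  [1..1]={A,T0}  "b"  orig:{A}
  [2..2]={T1}  "a"  orig:{}
  [1..2]={A,B}  "ba"

Original NTs in T[1,2] deriving "ba": ["A", "B"]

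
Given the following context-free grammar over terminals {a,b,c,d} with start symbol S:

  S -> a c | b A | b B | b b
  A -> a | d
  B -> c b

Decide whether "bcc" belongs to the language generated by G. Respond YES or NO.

CNF form of G:
  S -> T1 A | T1 B | T1 T1 | T2 T0
  A -> a | d
  B -> T0 T1
  T0 -> c
  T1 -> b
  T2 -> a

Fill CYK table bottom-up:
  [0..0]={T1}  "b"  orig:{}
  [1..1]={T0}  "c"  orig:{}
  [2..2]={T0}  "c"  orig:{}
  [0..1]=∅  "bc"
  [1..2]=∅  "cc"
  [0..2]=∅  "bcc"

S ∉ T[0,2] ⇒ NO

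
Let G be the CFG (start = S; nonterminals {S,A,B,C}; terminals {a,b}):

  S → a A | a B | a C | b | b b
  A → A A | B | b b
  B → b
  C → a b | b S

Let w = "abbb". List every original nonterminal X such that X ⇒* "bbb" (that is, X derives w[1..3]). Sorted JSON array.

CNF form of G:
  S -> T0 T0 | T1 A | T1 B | T1 C | b
  A -> A A | T0 T0 | b
  B -> b
  C -> T0 S | T1 T0
  T0 -> b
  T1 -> a

Fill CYK table bottom-up, restricted to cells inside w[1..3]:
  cell(1,1) b: {A,B,S,T0}  orig:{A,B,S}
  cell(2,2) b: {A,B,S,T0}  orig:{A,B,S}
  cell(3,3) b: {A,B,S,T0}  orig:{A,B,S}
  cell(1,2) bb: {A,C,S}
  cell(2,3) bb: {A,C,S}
  cell(1,3) bbb: {A,C}

Original NTs in T[1,3] deriving "bbb": ["A", "C"]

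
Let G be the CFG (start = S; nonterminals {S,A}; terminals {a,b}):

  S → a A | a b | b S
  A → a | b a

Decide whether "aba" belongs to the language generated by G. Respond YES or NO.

Convert to CNF:
  S -> T0 S | T1 A | T1 T0
  A -> T0 T1 | a
  T0 -> b
  T1 -> a

CYK table (by increasing span):
  cell(0,0) a: {A,T1}  orig:{A}
  cell(1,1) b: {T0}  orig:{}
  cell(2,2) a: {A,T1}  orig:{A}
  cell(0,1) ab: {S}
  cell(1,2) ba: {A}
  cell(0,2) aba: {S}

S ∈ T[0,2] ⇒ YES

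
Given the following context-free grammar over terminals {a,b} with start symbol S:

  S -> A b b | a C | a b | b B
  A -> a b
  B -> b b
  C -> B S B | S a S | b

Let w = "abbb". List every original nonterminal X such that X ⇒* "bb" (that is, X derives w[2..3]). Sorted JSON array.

Convert to CNF:
  S -> A X4 | T0 C | T0 T1 | T1 B
  A -> T0 T1
  B -> T1 T1
  C -> B X2 | S X3 | b
  T0 -> a
  T1 -> b
  X2 -> S B
  X3 -> T0 S
  X4 -> T1 T1

CYK fill (cells [i..j] with 2 ≤ i ≤ j ≤ 3 only):
  cell(2,2) b: {C,T1}  orig:{C}
  cell(3,3) b: {C,T1}  orig:{C}
  cell(2,3) bb: {B,X4}  orig:{B}

Original NTs in T[2,3] deriving "bb": ["B"]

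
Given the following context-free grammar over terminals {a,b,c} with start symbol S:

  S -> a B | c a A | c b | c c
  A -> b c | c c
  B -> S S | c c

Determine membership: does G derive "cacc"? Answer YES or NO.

CNF form of G:
  S -> T1 T0 | T1 T1 | T1 X3 | T2 B
  A -> T0 T1 | T1 T1
  B -> S S | T1 T1
  T0 -> b
  T1 -> c
  T2 -> a
  X3 -> T2 A

CYK fill:
  [0..0]={T1}  "c"  orig:{}
  [1..1]={T2}  "a"  orig:{}
  [2..2]={T1}  "c"  orig:{}
  [3..3]={T1}  "c"  orig:{}
  [0..1]=∅  "ca"
  [1..2]=∅  "ac"
  [2..3]={A,B,S}  "cc"
  [0..2]=∅  "cac"
  [1..3]={S,X3}  "acc"  orig:{S}
  [0..3]={S}  "cacc"

S ∈ T[0,3] ⇒ YES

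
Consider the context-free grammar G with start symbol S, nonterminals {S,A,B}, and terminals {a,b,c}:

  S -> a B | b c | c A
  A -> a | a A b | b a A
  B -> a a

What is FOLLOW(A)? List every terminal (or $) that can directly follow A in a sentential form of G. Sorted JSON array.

FIRST iteration:
[1]
  A via A→a: +{a}
  A via A→b a A: +{b}
  B via B→a a: +{a}
  S via S→a B: +{a}
  S via S→b c: +{b}
  S via S→c A: +{c}
  FIRST(S)={a,b,c}  FIRST(A)={a,b}  FIRST(B)={a}
[2] done
  FIRST(S)={a,b,c}  FIRST(A)={a,b}  FIRST(B)={a}

Compute FOLLOW by fixpoint:
seed FOLLOW(S) with $
pass 1:
  A→a A b: FOLLOW(A) ⊇ FIRST(b) = {b}; new: +{b}
  S→a B: FOLLOW(B) ⊇ FOLLOW(S) ⊇ {$}; new: +{$}
  S→c A: FOLLOW(A) ⊇ FOLLOW(S) ⊇ {$}; new: +{$}
  FOLLOW(S)={$}  FOLLOW(A)={$,b}  FOLLOW(B)={$}
pass 2: — fixpoint
  FOLLOW(S)={$}  FOLLOW(A)={$,b}  FOLLOW(B)={$}

FOLLOW(A) = ["$", "b"]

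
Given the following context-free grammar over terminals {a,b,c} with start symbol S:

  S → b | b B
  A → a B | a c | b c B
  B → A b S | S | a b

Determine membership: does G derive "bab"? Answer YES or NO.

Convert to CNF:
  S -> T2 B | b
  A -> T0 B | T0 T1 | T2 X3
  B -> A X4 | T0 T2 | T2 B | b
  T0 -> a
  T1 -> c
  T2 -> b
  X3 -> T1 B
  X4 -> T2 S

CYK table (by increasing span):
  [0..0]={B,S,T2}  "b"  orig:{B,S}
  [1..1]={T0}  "a"  orig:{}
  [2..2]={B,S,T2}  "b"  orig:{B,S}
  [0..1]=∅  "ba"
  [1..2]={A,B}  "ab"
  [0..2]={B,S}  "bab"

S ∈ T[0,2] ⇒ YES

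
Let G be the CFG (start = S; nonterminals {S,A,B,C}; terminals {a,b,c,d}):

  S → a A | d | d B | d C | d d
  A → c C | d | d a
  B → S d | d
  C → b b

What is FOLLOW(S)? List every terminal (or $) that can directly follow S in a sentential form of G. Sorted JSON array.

FIRST sets, iterate to fixpoint:
pass 1:
  A via A→c C: +{c}
  A via A→d: +{d}
  B via B→d: +{d}
  C via C→b b: +{b}
  S via S→a A: +{a}
  S via S→d: +{d}
  S: {a,d}  A: {c,d}  B: {d}  C: {b}
pass 2:
  B via B→S d: +{a}
  S: {a,d}  A: {c,d}  B: {a,d}  C: {b}
pass 3: done
  S: {a,d}  A: {c,d}  B: {a,d}  C: {b}

FOLLOW sets:
FOLLOW(S) := {$}
round 1:
  B→S d: FOLLOW(S) ⊇ FIRST(d) = {d}; new: +{d}
  S→a A: FOLLOW(A) ⊇ FOLLOW(S) ⊇ {$,d}; new: +{$,d}
  S→d B: FOLLOW(B) ⊇ FOLLOW(S) ⊇ {$,d}; new: +{$,d}
  S→d C: FOLLOW(C) ⊇ FOLLOW(S) ⊇ {$,d}; new: +{$,d}
  FOLLOW[S]={$,d}  FOLLOW[A]={$,d}  FOLLOW[B]={$,d}  FOLLOW[C]={$,d}
round 2: (stable)
  FOLLOW[S]={$,d}  FOLLOW[A]={$,d}  FOLLOW[B]={$,d}  FOLLOW[C]={$,d}

FOLLOW(S) = ["$", "d"]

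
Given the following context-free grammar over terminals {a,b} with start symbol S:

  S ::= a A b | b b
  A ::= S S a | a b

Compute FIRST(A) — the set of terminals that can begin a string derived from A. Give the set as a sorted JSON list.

Compute FIRST by fixpoint:
pass 1:
  A via A→a b: +{a}
  S via S→a A b: +{a}
  S via S→b b: +{b}
  FIRST[S]={a,b}  FIRST[A]={a}
pass 2:
  A via A→S S a: +{b}
  FIRST[S]={a,b}  FIRST[A]={a,b}
pass 3: done
  FIRST[S]={a,b}  FIRST[A]={a,b}

FIRST(A) = ["a", "b"]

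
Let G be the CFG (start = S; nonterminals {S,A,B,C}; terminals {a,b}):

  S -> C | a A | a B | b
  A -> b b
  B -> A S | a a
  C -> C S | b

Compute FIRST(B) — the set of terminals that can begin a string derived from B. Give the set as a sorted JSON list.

Compute FIRST by fixpoint:
round 1:
  A via A→b b: +{b}
  B via B→A S: +{b}
  B via B→a a: +{a}
  C via C→b: +{b}
  S via S→C: +{b}
  S via S→a A: +{a}
  FIRST[S]={a,b}  FIRST[A]={b}  FIRST[B]={a,b}  FIRST[C]={b}
round 2: (no change)
  FIRST[S]={a,b}  FIRST[A]={b}  FIRST[B]={a,b}  FIRST[C]={b}

FIRST(B) = ["a", "b"]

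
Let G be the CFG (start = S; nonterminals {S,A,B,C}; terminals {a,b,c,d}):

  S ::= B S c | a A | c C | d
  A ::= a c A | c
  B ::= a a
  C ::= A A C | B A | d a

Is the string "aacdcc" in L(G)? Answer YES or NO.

CNF form of G:
  S -> B X5 | T0 A | T1 C | d
  A -> T0 X3 | c
  B -> T0 T0
  C -> A X4 | B A | T2 T0
  T0 -> a
  T1 -> c
  T2 -> d
  X3 -> T1 A
  X4 -> A C
  X5 -> S T1

Fill CYK table bottom-up:
  [0..0]={T0}  "a"  orig:{}
  [1..1]={T0}  "a"  orig:{}
  [2..2]={A,T1}  "c"  orig:{A}
  [3..3]={S,T2}  "d"  orig:{S}
  [4..4]={A,T1}  "c"  orig:{A}
  [5..5]={A,T1}  "c"  orig:{A}
  [0..1]={B}  "aa"
  [1..2]={S}  "ac"
  [2..3]=∅  "cd"
  [3..4]={X5}  "dc"  orig:{}
  [4..5]={X3}  "cc"  orig:{}
  [0..2]={C}  "aac"
  [1..3]=∅  "acd"
  [2..4]=∅  "cdc"
  [3..5]=∅  "dcc"
  [0..3]=∅  "aacd"
  [1..4]=∅  "acdc"
  [2..5]=∅  "cdcc"
  [0..4]=∅  "aacdc"
  [1..5]=∅  "acdcc"
  [0..5]=∅  "aacdcc"

S ∉ T[0,5] ⇒ NO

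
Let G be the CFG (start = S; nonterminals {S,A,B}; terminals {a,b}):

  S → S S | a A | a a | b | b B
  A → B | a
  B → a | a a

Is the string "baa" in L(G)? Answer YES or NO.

Convert to CNF:
  S -> S S | T0 A | T0 T0 | T1 B | b
  A -> T0 T0 | a
  B -> T0 T0 | a
  T0 -> a
  T1 -> b

Fill CYK table bottom-up:
  cell(0,0) b: {S,T1}  orig:{S}
  cell(1,1) a: {A,B,T0}  orig:{A,B}
  cell(2,2) a: {A,B,T0}  orig:{A,B}
  cell(0,1) ba: {S}
  cell(1,2) aa: {A,B,S}
  cell(0,2) baa: {S}

S ∈ T[0,2] ⇒ YES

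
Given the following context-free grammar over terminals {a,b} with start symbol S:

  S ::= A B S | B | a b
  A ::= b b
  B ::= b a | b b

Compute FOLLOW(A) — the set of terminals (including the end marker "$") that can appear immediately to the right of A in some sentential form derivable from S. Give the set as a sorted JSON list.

Compute FIRST by fixpoint:
round 1:
  A via A→b b: +{b}
  B via B→b a: +{b}
  S via S→A B S: +{b}
  S via S→a b: +{a}
  FIRST(S)={a,b}  FIRST(A)={b}  FIRST(B)={b}
round 2: done
  FIRST(S)={a,b}  FIRST(A)={b}  FIRST(B)={b}

FOLLOW iteration:
seed FOLLOW(S) with $
iter 1:
  S→A B S: FOLLOW(A) ⊇ FIRST(B) = {b}; new: +{b}
  S→A B S: FOLLOW(B) ⊇ FIRST(S) = {a,b}; new: +{a,b}
  S→B: FOLLOW(B) ⊇ FOLLOW(S) ⊇ {$}; new: +{$}
  FOLLOW(S)={$}  FOLLOW(A)={b}  FOLLOW(B)={$,a,b}
iter 2: (no change)
  FOLLOW(S)={$}  FOLLOW(A)={b}  FOLLOW(B)={$,a,b}

FOLLOW(A) = ["b"]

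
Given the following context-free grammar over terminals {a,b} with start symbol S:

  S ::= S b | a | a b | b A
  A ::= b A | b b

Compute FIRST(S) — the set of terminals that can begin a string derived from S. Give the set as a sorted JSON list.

FIRST sets, iterate to fixpoint:
pass 1:
  A via A→b A: +{b}
  S via S→a: +{a}
  S via S→b A: +{b}
  FIRST(S)={a,b}  FIRST(A)={b}
pass 2: done
  FIRST(S)={a,b}  FIRST(A)={b}

FIRST(S) = ["a", "b"]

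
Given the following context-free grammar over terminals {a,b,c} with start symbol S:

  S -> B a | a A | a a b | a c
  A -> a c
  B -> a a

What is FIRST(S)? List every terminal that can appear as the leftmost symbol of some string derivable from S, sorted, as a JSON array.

FIRST sets, iterate to fixpoint:
round 1:
  A via A→a c: +{a}
  B via B→a a: +{a}
  S via S→B a: +{a}
  FIRST(S)={a}  FIRST(A)={a}  FIRST(B)={a}
round 2: (stable)
  FIRST(S)={a}  FIRST(A)={a}  FIRST(B)={a}

FIRST(S) = ["a"]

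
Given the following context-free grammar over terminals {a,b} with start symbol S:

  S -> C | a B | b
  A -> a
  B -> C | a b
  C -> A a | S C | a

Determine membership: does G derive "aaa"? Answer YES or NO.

Convert to CNF:
  S -> A T0 | S C | T0 B | a | b
  A -> a
  B -> A T0 | S C | T0 T1 | a
  C -> A T0 | S C | a
  T0 -> a
  T1 -> b

CYK fill:
  [0..0]={A,B,C,S,T0}  "a"  orig:{A,B,C,S}
  [1..1]={A,B,C,S,T0}  "a"  orig:{A,B,C,S}
  [2..2]={A,B,C,S,T0}  "a"  orig:{A,B,C,S}
  [0..1]={B,C,S}  "aa"
  [1..2]={B,C,S}  "aa"
  [0..2]={B,C,S}  "aaa"

S ∈ T[0,2] ⇒ YES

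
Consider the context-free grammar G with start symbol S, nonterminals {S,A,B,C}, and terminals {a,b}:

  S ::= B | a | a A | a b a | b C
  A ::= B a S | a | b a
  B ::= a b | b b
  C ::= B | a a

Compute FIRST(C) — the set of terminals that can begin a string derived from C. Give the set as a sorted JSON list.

FIRST iteration:
[1]
  A via A→a: +{a}
  A via A→b a: +{b}
  B via B→a b: +{a}
  B via B→b b: +{b}
  C via C→B: +{a,b}
  S via S→B: +{a,b}
  FIRST(S)={a,b}  FIRST(A)={a,b}  FIRST(B)={a,b}  FIRST(C)={a,b}
[2] done
  FIRST(S)={a,b}  FIRST(A)={a,b}  FIRST(B)={a,b}  FIRST(C)={a,b}

FIRST(C) = ["a", "b"]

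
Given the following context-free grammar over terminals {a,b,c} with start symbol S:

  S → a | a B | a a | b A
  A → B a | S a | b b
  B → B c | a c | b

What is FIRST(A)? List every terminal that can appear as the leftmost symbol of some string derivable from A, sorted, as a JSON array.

Compute FIRST by fixpoint:
pass 1:
  A via A→b b: +{b}
  B via B→a c: +{a}
  B via B→b: +{b}
  S via S→a: +{a}
  S via S→b A: +{b}
  S: {a,b}  A: {b}  B: {a,b}
pass 2:
  A via A→B a: +{a}
  S: {a,b}  A: {a,b}  B: {a,b}
pass 3: (no change)
  S: {a,b}  A: {a,b}  B: {a,b}

FIRST(A) = ["a", "b"]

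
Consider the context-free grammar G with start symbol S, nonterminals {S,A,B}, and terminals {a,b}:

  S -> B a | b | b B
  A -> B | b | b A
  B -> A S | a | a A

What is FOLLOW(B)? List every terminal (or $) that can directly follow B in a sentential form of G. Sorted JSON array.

FIRST sets, iterate to fixpoint:
[1]
  A via A→b: +{b}
  B via B→A S: +{b}
  B via B→a: +{a}
  S via S→B a: +{a,b}
  FIRST[S]={a,b}  FIRST[A]={b}  FIRST[B]={a,b}
[2]
  A via A→B: +{a}
  FIRST[S]={a,b}  FIRST[A]={a,b}  FIRST[B]={a,b}
[3] (no change)
  FIRST[S]={a,b}  FIRST[A]={a,b}  FIRST[B]={a,b}

FOLLOW iteration:
initialize: $ ∈ FOLLOW(S)
iter 1:
  B→A S: FOLLOW(A) ⊇ FIRST(S) = {a,b}; new: +{a,b}
  S→B a: FOLLOW(B) ⊇ FIRST(a) = {a}; new: +{a}
  S→b B: FOLLOW(B) ⊇ FOLLOW(S) ⊇ {$}; new: +{$}
  FOLLOW[S]={$}  FOLLOW[A]={a,b}  FOLLOW[B]={$,a}
iter 2:
  A→B: FOLLOW(B) ⊇ FOLLOW(A) ⊇ {a,b}; new: +{b}
  B→A S: FOLLOW(S) ⊇ FOLLOW(B) ⊇ {$,a,b}; new: +{a,b}
  B→a A: FOLLOW(A) ⊇ FOLLOW(B) ⊇ {$,a,b}; new: +{$}
  FOLLOW[S]={$,a,b}  FOLLOW[A]={$,a,b}  FOLLOW[B]={$,a,b}
iter 3: (no change)
  FOLLOW[S]={$,a,b}  FOLLOW[A]={$,a,b}  FOLLOW[B]={$,a,b}

FOLLOW(B) = ["$", "a", "b"]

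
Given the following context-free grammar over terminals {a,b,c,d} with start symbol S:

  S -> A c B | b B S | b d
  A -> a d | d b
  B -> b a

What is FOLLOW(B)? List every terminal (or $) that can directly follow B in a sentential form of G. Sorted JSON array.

Compute FIRST by fixpoint:
[1]
  A via A→a d: +{a}
  A via A→d b: +{d}
  B via B→b a: +{b}
  S via S→A c B: +{a,d}
  S via S→b B S: +{b}
  FIRST(S)={a,b,d}  FIRST(A)={a,d}  FIRST(B)={b}
[2] — fixpoint
  FIRST(S)={a,b,d}  FIRST(A)={a,d}  FIRST(B)={b}

FOLLOW sets:
FOLLOW(S) := {$}
[1]
  S→A c B: FOLLOW(A) ⊇ FIRST(c) = {c}; new: +{c}
  S→A c B: FOLLOW(B) ⊇ FOLLOW(S) ⊇ {$}; new: +{$}
  S→b B S: FOLLOW(B) ⊇ FIRST(S) = {a,b,d}; new: +{a,b,d}
  FOLLOW(S)={$}  FOLLOW(A)={c}  FOLLOW(B)={$,a,b,d}
[2] done
  FOLLOW(S)={$}  FOLLOW(A)={c}  FOLLOW(B)={$,a,b,d}

FOLLOW(B) = ["$", "a", "b", "d"]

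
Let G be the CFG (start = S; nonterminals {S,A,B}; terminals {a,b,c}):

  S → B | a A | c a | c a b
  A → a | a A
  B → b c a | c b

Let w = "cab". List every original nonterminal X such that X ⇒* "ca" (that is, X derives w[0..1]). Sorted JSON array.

CNF form of G:
  S -> T0 A | T1 X4 | T2 T0 | T2 T1 | T2 X5
  A -> T0 A | a
  B -> T1 X3 | T2 T1
  T0 -> a
  T1 -> b
  T2 -> c
  X3 -> T2 T0
  X4 -> T2 T0
  X5 -> T0 T1

Fill CYK table bottom-up — only the sub-triangle for w[0..1]:
  T[0,0] 'c' = {T2}  orig:{}
  T[1,1] 'a' = {A,T0}  orig:{A}
  T[0,1] 'ca' = {S,X3,X4}  orig:{S}

Original NTs in T[0,1] deriving "ca": ["S"]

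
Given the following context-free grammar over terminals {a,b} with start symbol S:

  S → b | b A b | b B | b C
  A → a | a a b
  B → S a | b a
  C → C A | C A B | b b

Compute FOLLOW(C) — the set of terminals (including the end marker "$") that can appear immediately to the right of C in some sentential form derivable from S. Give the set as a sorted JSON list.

FIRST iteration:
[1]
  A via A→a: +{a}
  B via B→b a: +{b}
  C via C→b b: +{b}
  S via S→b: +{b}
  S: {b}  A: {a}  B: {b}  C: {b}
[2] done
  S: {b}  A: {a}  B: {b}  C: {b}

FOLLOW iteration:
initialize: $ ∈ FOLLOW(S)
round 1:
  B→S a: FOLLOW(S) ⊇ FIRST(a) = {a}; new: +{a}
  C→C A: FOLLOW(C) ⊇ FIRST(A) = {a}; new: +{a}
  C→C A: FOLLOW(A) ⊇ FOLLOW(C) ⊇ {a}; new: +{a}
  C→C A B: FOLLOW(A) ⊇ FIRST(B) = {b}; new: +{b}
  C→C A B: FOLLOW(B) ⊇ FOLLOW(C) ⊇ {a}; new: +{a}
  S→b B: FOLLOW(B) ⊇ FOLLOW(S) ⊇ {$,a}; new: +{$}
  S→b C: FOLLOW(C) ⊇ FOLLOW(S) ⊇ {$,a}; new: +{$}
  FOLLOW(S)={$,a}  FOLLOW(A)={a,b}  FOLLOW(B)={$,a}  FOLLOW(C)={$,a}
round 2:
  C→C A: FOLLOW(A) ⊇ FOLLOW(C) ⊇ {$,a}; new: +{$}
  FOLLOW(S)={$,a}  FOLLOW(A)={$,a,b}  FOLLOW(B)={$,a}  FOLLOW(C)={$,a}
round 3: done
  FOLLOW(S)={$,a}  FOLLOW(A)={$,a,b}  FOLLOW(B)={$,a}  FOLLOW(C)={$,a}

FOLLOW(C) = ["$", "a"]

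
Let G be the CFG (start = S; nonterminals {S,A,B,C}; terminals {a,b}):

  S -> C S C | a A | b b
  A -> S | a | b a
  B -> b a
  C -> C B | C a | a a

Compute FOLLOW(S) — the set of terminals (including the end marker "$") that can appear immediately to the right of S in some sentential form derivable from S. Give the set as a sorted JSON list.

FIRST sets, iterate to fixpoint:
pass 1:
  A via A→a: +{a}
  A via A→b a: +{b}
  B via B→b a: +{b}
  C via C→a a: +{a}
  S via S→C S C: +{a}
  S via S→b b: +{b}
  FIRST[S]={a,b}  FIRST[A]={a,b}  FIRST[B]={b}  FIRST[C]={a}
pass 2: done
  FIRST[S]={a,b}  FIRST[A]={a,b}  FIRST[B]={b}  FIRST[C]={a}

Compute FOLLOW by fixpoint:
seed FOLLOW(S) with $
round 1:
  C→C B: FOLLOW(C) ⊇ FIRST(B) = {b}; new: +{b}
  C→C B: FOLLOW(B) ⊇ FOLLOW(C) ⊇ {b}; new: +{b}
  C→C a: FOLLOW(C) ⊇ FIRST(a) = {a}; new: +{a}
  S→C S C: FOLLOW(S) ⊇ FIRST(C) = {a}; new: +{a}
  S→C S C: FOLLOW(C) ⊇ FOLLOW(S) ⊇ {$,a}; new: +{$}
  S→a A: FOLLOW(A) ⊇ FOLLOW(S) ⊇ {$,a}; new: +{$,a}
  FOLLOW[S]={$,a}  FOLLOW[A]={$,a}  FOLLOW[B]={b}  FOLLOW[C]={$,a,b}
round 2:
  C→C B: FOLLOW(B) ⊇ FOLLOW(C) ⊇ {$,a,b}; new: +{$,a}
  FOLLOW[S]={$,a}  FOLLOW[A]={$,a}  FOLLOW[B]={$,a,b}  FOLLOW[C]={$,a,b}
round 3: (no change)
  FOLLOW[S]={$,a}  FOLLOW[A]={$,a}  FOLLOW[B]={$,a,b}  FOLLOW[C]={$,a,b}

FOLLOW(S) = ["$", "a"]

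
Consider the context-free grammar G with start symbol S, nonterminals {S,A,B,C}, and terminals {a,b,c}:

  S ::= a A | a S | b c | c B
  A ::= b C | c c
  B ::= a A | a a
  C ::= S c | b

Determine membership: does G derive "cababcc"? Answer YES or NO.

CNF form of G:
  S -> T0 T1 | T1 B | T2 A | T2 S
  A -> T0 C | T1 T1
  B -> T2 A | T2 T2
  C -> S T1 | b
  T0 -> b
  T1 -> c
  T2 -> a

Fill CYK table bottom-up:
  [0..0]={T1}  "c"  orig:{}
  [1..1]={T2}  "a"  orig:{}
  [2..2]={C,T0}  "b"  orig:{C}
  [3..3]={T2}  "a"  orig:{}
  [4..4]={C,T0}  "b"  orig:{C}
  [5..5]={T1}  "c"  orig:{}
  [6..6]={T1}  "c"  orig:{}
  [0..1]=∅  "ca"
  [1..2]=∅  "ab"
  [2..3]=∅  "ba"
  [3..4]=∅  "ab"
  [4..5]={S}  "bc"
  [5..6]={A}  "cc"
  [0..2]=∅  "cab"
  [1..3]=∅  "aba"
  [2..4]=∅  "bab"
  [3..5]={S}  "abc"
  [4..6]={C}  "bcc"
  [0..3]=∅  "caba"
  [1..4]=∅  "abab"
  [2..5]=∅  "babc"
  [3..6]={C}  "abcc"
  [0..4]=∅  "cabab"
  [1..5]=∅  "ababc"
  [2..6]={A}  "babcc"
  [0..5]=∅  "cababc"
  [1..6]={B,S}  "ababcc"
  [0..6]={S}  "cababcc"

S ∈ T[0,6] ⇒ YES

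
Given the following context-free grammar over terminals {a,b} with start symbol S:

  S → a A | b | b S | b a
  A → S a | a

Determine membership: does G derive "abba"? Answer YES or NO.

Convert to CNF:
  S -> T0 A | T1 S | T1 T0 | b
  A -> S T0 | a
  T0 -> a
  T1 -> b

CYK table (by increasing span):
  [0..0]={A,T0}  "a"  orig:{A}
  [1..1]={S,T1}  "b"  orig:{S}
  [2..2]={S,T1}  "b"  orig:{S}
  [3..3]={A,T0}  "a"  orig:{A}
  [0..1]=∅  "ab"
  [1..2]={S}  "bb"
  [2..3]={A,S}  "ba"
  [0..2]=∅  "abb"
  [1..3]={A,S}  "bba"
  [0..3]={S}  "abba"

S ∈ T[0,3] ⇒ YES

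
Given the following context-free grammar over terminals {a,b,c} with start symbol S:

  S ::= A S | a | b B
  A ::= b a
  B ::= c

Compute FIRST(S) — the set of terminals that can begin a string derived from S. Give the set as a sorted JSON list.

Compute FIRST by fixpoint:
iter 1:
  A via A→b a: +{b}
  B via B→c: +{c}
  S via S→A S: +{b}
  S via S→a: +{a}
  FIRST[S]={a,b}  FIRST[A]={b}  FIRST[B]={c}
iter 2: (stable)
  FIRST[S]={a,b}  FIRST[A]={b}  FIRST[B]={c}

FIRST(S) = ["a", "b"]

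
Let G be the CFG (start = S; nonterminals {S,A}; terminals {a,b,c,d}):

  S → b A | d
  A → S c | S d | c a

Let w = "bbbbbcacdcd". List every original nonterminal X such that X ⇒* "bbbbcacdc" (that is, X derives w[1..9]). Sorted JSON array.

Convert to CNF:
  S -> T3 A | d
  A -> S T0 | S T1 | T0 T2
  T0 -> c
  T1 -> d
  T2 -> a
  T3 -> b

Fill CYK table bottom-up, restricted to cells inside w[1..9]:
  [1..1]={T3}  "b"  orig:{}
  [2..2]={T3}  "b"  orig:{}
  [3..3]={T3}  "b"  orig:{}
  [4..4]={T3}  "b"  orig:{}
  [5..5]={T0}  "c"  orig:{}
  [6..6]={T2}  "a"  orig:{}
  [7..7]={T0}  "c"  orig:{}
  [8..8]={S,T1}  "d"  orig:{S}
  [9..9]={T0}  "c"  orig:{}
  [1..2]=∅  "bb"
  [2..3]=∅  "bb"
  [3..4]=∅  "bb"
  [4..5]=∅  "bc"
  [5..6]={A}  "ca"
  [6..7]=∅  "ac"
  [7..8]=∅  "cd"
  [8..9]={A}  "dc"
  [1..3]=∅  "bbb"
  [2..4]=∅  "bbb"
  [3..5]=∅  "bbc"
  [4..6]={S}  "bca"
  [5..7]=∅  "cac"
  [6..8]=∅  "acd"
  [7..9]=∅  "cdc"
  [1..4]=∅  "bbbb"
  [2..5]=∅  "bbbc"
  [3..6]=∅  "bbca"
  [4..7]={A}  "bcac"
  [5..8]=∅  "cacd"
  [6..9]=∅  "acdc"
  [1..5]=∅  "bbbbc"
  [2..6]=∅  "bbbca"
  [3..7]={S}  "bbcac"
  [4..8]=∅  "bcacd"
  [5..9]=∅  "cacdc"
  [1..6]=∅  "bbbbca"
  [2..7]=∅  "bbbcac"
  [3..8]={A}  "bbcacd"
  [4..9]=∅  "bcacdc"
  [1..7]=∅  "bbbbcac"
  [2..8]={S}  "bbbcacd"
  [3..9]=∅  "bbcacdc"
  [1..8]=∅  "bbbbcacd"
  [2..9]={A}  "bbbcacdc"
  [1..9]={S}  "bbbbcacdc"

Original NTs in T[1,9] deriving "bbbbcacdc": ["S"]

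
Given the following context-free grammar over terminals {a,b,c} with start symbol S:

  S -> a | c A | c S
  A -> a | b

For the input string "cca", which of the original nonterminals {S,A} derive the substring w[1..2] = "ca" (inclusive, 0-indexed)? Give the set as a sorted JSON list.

Convert to CNF:
  S -> T0 A | T0 S | a
  A -> a | b
  T0 -> c

CYK fill, restricted to cells inside w[1..2]:
  [1..1]={T0}  "c"  orig:{}
  [2..2]={A,S}  "a"
  [1..2]={S}  "ca"

Original NTs in T[1,2] deriving "ca": ["S"]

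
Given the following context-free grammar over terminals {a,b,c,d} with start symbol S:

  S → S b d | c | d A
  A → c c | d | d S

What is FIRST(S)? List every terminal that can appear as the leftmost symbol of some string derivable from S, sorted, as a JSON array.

FIRST sets, iterate to fixpoint:
iter 1:
  A via A→c c: +{c}
  A via A→d: +{d}
  S via S→c: +{c}
  S via S→d A: +{d}
  FIRST[S]={c,d}  FIRST[A]={c,d}
iter 2: done
  FIRST[S]={c,d}  FIRST[A]={c,d}

FIRST(S) = ["c", "d"]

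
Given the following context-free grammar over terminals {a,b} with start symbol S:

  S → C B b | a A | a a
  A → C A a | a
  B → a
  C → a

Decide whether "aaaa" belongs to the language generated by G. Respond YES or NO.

Convert to CNF:
  S -> C X3 | T0 A | T0 T0
  A -> C X2 | a
  B -> a
  C -> a
  T0 -> a
  T1 -> b
  X2 -> A T0
  X3 -> B T1

CYK fill:
  cell(0,0) a: {A,B,C,T0}  orig:{A,B,C}
  cell(1,1) a: {A,B,C,T0}  orig:{A,B,C}
  cell(2,2) a: {A,B,C,T0}  orig:{A,B,C}
  cell(3,3) a: {A,B,C,T0}  orig:{A,B,C}
  cell(0,1) aa: {S,X2}  orig:{S}
  cell(1,2) aa: {S,X2}  orig:{S}
  cell(2,3) aa: {S,X2}  orig:{S}
  cell(0,2) aaa: {A}
  cell(1,3) aaa: {A}
  cell(0,3) aaaa: {S,X2}  orig:{S}

S ∈ T[0,3] ⇒ YES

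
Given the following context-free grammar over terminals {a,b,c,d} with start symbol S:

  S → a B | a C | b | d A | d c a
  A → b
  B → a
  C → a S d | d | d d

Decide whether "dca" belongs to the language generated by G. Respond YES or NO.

CNF form of G:
  S -> T0 B | T0 C | T1 A | T1 X4 | b
  A -> b
  B -> a
  C -> T0 X3 | T1 T1 | d
  T0 -> a
  T1 -> d
  T2 -> c
  X3 -> S T1
  X4 -> T2 T0

CYK table (by increasing span):
  [0..0]={C,T1}  "d"  orig:{C}
  [1..1]={T2}  "c"  orig:{}
  [2..2]={B,T0}  "a"  orig:{B}
  [0..1]=∅  "dc"
  [1..2]={X4}  "ca"  orig:{}
  [0..2]={S}  "dca"

S ∈ T[0,2] ⇒ YES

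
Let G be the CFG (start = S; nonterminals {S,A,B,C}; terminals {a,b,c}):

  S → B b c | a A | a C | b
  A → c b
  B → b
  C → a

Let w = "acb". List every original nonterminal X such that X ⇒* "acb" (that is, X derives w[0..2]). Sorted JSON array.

Convert to CNF:
  S -> B X3 | T2 A | T2 C | b
  A -> T0 T1
  B -> b
  C -> a
  T0 -> c
  T1 -> b
  T2 -> a
  X3 -> T1 T0

CYK fill, restricted to cells inside w[0..2]:
  cell(0,0) a: {C,T2}  orig:{C}
  cell(1,1) c: {T0}  orig:{}
  cell(2,2) b: {B,S,T1}  orig:{B,S}
  cell(0,1) ac: ∅
  cell(1,2) cb: {A}
  cell(0,2) acb: {S}

Original NTs in T[0,2] deriving "acb": ["S"]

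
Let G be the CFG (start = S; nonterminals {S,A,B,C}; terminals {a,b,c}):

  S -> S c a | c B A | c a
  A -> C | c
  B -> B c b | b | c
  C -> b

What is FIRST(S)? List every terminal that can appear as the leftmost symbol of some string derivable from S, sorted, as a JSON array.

FIRST sets, iterate to fixpoint:
iter 1:
  A via A→c: +{c}
  B via B→b: +{b}
  B via B→c: +{c}
  C via C→b: +{b}
  S via S→c B A: +{c}
  S: {c}  A: {c}  B: {b,c}  C: {b}
iter 2:
  A via A→C: +{b}
  S: {c}  A: {b,c}  B: {b,c}  C: {b}
iter 3: (no change)
  S: {c}  A: {b,c}  B: {b,c}  C: {b}

FIRST(S) = ["c"]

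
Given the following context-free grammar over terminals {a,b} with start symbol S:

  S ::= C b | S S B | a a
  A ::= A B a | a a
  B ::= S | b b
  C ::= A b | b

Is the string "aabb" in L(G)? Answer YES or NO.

CNF form of G:
  S -> C T1 | S X4 | T0 T0
  A -> A X2 | T0 T0
  B -> C T1 | S X3 | T0 T0 | T1 T1
  C -> A T1 | b
  T0 -> a
  T1 -> b
  X2 -> B T0
  X3 -> S B
  X4 -> S B

Fill CYK table bottom-up:
  cell(0,0) a: {T0}  orig:{}
  cell(1,1) a: {T0}  orig:{}
  cell(2,2) b: {C,T1}  orig:{C}
  cell(3,3) b: {C,T1}  orig:{C}
  cell(0,1) aa: {A,B,S}
  cell(1,2) ab: ∅
  cell(2,3) bb: {B,S}
  cell(0,2) aab: {C}
  cell(1,3) abb: ∅
  cell(0,3) aabb: {B,S,X3,X4}  orig:{B,S}

S ∈ T[0,3] ⇒ YES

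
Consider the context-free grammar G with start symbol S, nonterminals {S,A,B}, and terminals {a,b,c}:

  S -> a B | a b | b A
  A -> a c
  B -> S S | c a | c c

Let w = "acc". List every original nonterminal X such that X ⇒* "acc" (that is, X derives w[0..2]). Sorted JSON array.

Convert to CNF:
  S -> T0 B | T0 T2 | T2 A
  A -> T0 T1
  B -> S S | T1 T0 | T1 T1
  T0 -> a
  T1 -> c
  T2 -> b

Fill CYK table bottom-up — only the sub-triangle for w[0..2]:
  cell(0,0) a: {T0}  orig:{}
  cell(1,1) c: {T1}  orig:{}
  cell(2,2) c: {T1}  orig:{}
  cell(0,1) ac: {A}
  cell(1,2) cc: {B}
  cell(0,2) acc: {S}

Original NTs in T[0,2] deriving "acc": ["S"]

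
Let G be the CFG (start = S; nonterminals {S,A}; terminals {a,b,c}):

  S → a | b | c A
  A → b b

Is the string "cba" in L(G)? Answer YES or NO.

Convert to CNF:
  S -> T1 A | a | b
  A -> T0 T0
  T0 -> b
  T1 -> c

Fill CYK table bottom-up:
  T[0,0] 'c' = {T1}  orig:{}
  T[1,1] 'b' = {S,T0}  orig:{S}
  T[2,2] 'a' = {S}
  T[0,1] 'cb' = ∅
  T[1,2] 'ba' = ∅
  T[0,2] 'cba' = ∅

S ∉ T[0,2] ⇒ NO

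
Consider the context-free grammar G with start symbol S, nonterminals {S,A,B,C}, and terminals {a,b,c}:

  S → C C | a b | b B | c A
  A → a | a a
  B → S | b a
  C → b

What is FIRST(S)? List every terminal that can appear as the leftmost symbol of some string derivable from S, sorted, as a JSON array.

FIRST iteration:
round 1:
  A via A→a: +{a}
  B via B→b a: +{b}
  C via C→b: +{b}
  S via S→C C: +{b}
  S via S→a b: +{a}
  S via S→c A: +{c}
  FIRST(S)={a,b,c}  FIRST(A)={a}  FIRST(B)={b}  FIRST(C)={b}
round 2:
  B via B→S: +{a,c}
  FIRST(S)={a,b,c}  FIRST(A)={a}  FIRST(B)={a,b,c}  FIRST(C)={b}
round 3: (stable)
  FIRST(S)={a,b,c}  FIRST(A)={a}  FIRST(B)={a,b,c}  FIRST(C)={b}

FIRST(S) = ["a", "b", "c"]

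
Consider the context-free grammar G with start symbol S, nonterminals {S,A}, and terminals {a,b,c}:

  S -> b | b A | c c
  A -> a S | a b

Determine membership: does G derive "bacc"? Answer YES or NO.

CNF form of G:
  S -> T1 A | T2 T2 | b
  A -> T0 S | T0 T1
  T0 -> a
  T1 -> b
  T2 -> c

CYK table (by increasing span):
  [0..0]={S,T1}  "b"  orig:{S}
  [1..1]={T0}  "a"  orig:{}
  [2..2]={T2}  "c"  orig:{}
  [3..3]={T2}  "c"  orig:{}
  [0..1]=∅  "ba"
  [1..2]=∅  "ac"
  [2..3]={S}  "cc"
  [0..2]=∅  "bac"
  [1..3]={A}  "acc"
  [0..3]={S}  "bacc"

S ∈ T[0,3] ⇒ YES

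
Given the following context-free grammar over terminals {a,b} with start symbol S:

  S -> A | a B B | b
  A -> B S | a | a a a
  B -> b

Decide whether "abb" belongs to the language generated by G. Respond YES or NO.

Convert to CNF:
  S -> B S | T0 X2 | T0 X3 | a | b
  A -> B S | T0 X1 | a
  B -> b
  T0 -> a
  X1 -> T0 T0
  X2 -> B B
  X3 -> T0 T0

CYK table (by increasing span):
  T[0,0] 'a' = {A,S,T0}  orig:{A,S}
  T[1,1] 'b' = {B,S}
  T[2,2] 'b' = {B,S}
  T[0,1] 'ab' = ∅
  T[1,2] 'bb' = {A,S,X2}  orig:{A,S}
  T[0,2] 'abb' = {S}

S ∈ T[0,2] ⇒ YES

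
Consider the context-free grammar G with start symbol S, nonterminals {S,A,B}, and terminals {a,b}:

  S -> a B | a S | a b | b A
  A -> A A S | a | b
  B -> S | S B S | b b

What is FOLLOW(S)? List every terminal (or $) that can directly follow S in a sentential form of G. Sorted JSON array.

FIRST sets, iterate to fixpoint:
pass 1:
  A via A→a: +{a}
  A via A→b: +{b}
  B via B→b b: +{b}
  S via S→a B: +{a}
  S via S→b A: +{b}
  FIRST(S)={a,b}  FIRST(A)={a,b}  FIRST(B)={b}
pass 2:
  B via B→S: +{a}
  FIRST(S)={a,b}  FIRST(A)={a,b}  FIRST(B)={a,b}
pass 3: (stable)
  FIRST(S)={a,b}  FIRST(A)={a,b}  FIRST(B)={a,b}

Compute FOLLOW by fixpoint:
initialize: $ ∈ FOLLOW(S)
iter 1:
  A→A A S: FOLLOW(A) ⊇ FIRST(A) = {a,b}; new: +{a,b}
  A→A A S: FOLLOW(S) ⊇ FOLLOW(A) ⊇ {a,b}; new: +{a,b}
  B→S B S: FOLLOW(B) ⊇ FIRST(S) = {a,b}; new: +{a,b}
  S→a B: FOLLOW(B) ⊇ FOLLOW(S) ⊇ {$,a,b}; new: +{$}
  S→b A: FOLLOW(A) ⊇ FOLLOW(S) ⊇ {$,a,b}; new: +{$}
  S: {$,a,b}  A: {$,a,b}  B: {$,a,b}
iter 2: done
  S: {$,a,b}  A: {$,a,b}  B: {$,a,b}

FOLLOW(S) = ["$", "a", "b"]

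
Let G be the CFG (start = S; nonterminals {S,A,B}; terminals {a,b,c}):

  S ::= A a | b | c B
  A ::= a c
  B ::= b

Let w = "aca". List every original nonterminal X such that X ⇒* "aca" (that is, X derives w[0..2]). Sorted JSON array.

Convert to CNF:
  S -> A T0 | T1 B | b
  A -> T0 T1
  B -> b
  T0 -> a
  T1 -> c

CYK fill (cells [i..j] with 0 ≤ i ≤ j ≤ 2 only):
  T[0,0] 'a' = {T0}  orig:{}
  T[1,1] 'c' = {T1}  orig:{}
  T[2,2] 'a' = {T0}  orig:{}
  T[0,1] 'ac' = {A}
  T[1,2] 'ca' = ∅
  T[0,2] 'aca' = {S}

Original NTs in T[0,2] deriving "aca": ["S"]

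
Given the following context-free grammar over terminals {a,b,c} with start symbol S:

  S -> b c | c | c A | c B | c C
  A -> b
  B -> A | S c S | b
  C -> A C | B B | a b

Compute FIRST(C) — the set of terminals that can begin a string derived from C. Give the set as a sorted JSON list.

FIRST iteration:
[1]
  A via A→b: +{b}
  B via B→A: +{b}
  C via C→A C: +{b}
  C via C→a b: +{a}
  S via S→b c: +{b}
  S via S→c: +{c}
  FIRST(S)={b,c}  FIRST(A)={b}  FIRST(B)={b}  FIRST(C)={a,b}
[2]
  B via B→S c S: +{c}
  C via C→B B: +{c}
  FIRST(S)={b,c}  FIRST(A)={b}  FIRST(B)={b,c}  FIRST(C)={a,b,c}
[3] — fixpoint
  FIRST(S)={b,c}  FIRST(A)={b}  FIRST(B)={b,c}  FIRST(C)={a,b,c}

FIRST(C) = ["a", "b", "c"]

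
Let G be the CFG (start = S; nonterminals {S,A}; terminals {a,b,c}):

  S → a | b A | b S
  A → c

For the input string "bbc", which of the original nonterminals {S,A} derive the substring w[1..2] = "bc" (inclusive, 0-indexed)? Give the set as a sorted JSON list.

Convert to CNF:
  S -> T0 A | T0 S | a
  A -> c
  T0 -> b

Fill CYK table bottom-up (cells [i..j] with 1 ≤ i ≤ j ≤ 2 only):
  cell(1,1) b: {T0}  orig:{}
  cell(2,2) c: {A}
  cell(1,2) bc: {S}

Original NTs in T[1,2] deriving "bc": ["S"]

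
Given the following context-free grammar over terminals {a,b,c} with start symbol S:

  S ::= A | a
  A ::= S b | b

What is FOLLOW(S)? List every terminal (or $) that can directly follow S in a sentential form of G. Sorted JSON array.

FIRST iteration:
pass 1:
  A via A→b: +{b}
  S via S→A: +{b}
  S via S→a: +{a}
  S: {a,b}  A: {b}
pass 2:
  A via A→S b: +{a}
  S: {a,b}  A: {a,b}
pass 3: done
  S: {a,b}  A: {a,b}

FOLLOW sets:
FOLLOW(S) := {$}
[1]
  A→S b: FOLLOW(S) ⊇ FIRST(b) = {b}; new: +{b}
  S→A: FOLLOW(A) ⊇ FOLLOW(S) ⊇ {$,b}; new: +{$,b}
  S: {$,b}  A: {$,b}
[2] (no change)
  S: {$,b}  A: {$,b}

FOLLOW(S) = ["$", "b"]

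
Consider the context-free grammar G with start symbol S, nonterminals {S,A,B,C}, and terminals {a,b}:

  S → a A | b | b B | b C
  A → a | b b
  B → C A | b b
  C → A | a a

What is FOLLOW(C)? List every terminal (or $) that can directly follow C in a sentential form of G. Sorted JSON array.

Compute FIRST by fixpoint:
pass 1:
  A via A→a: +{a}
  A via A→b b: +{b}
  B via B→b b: +{b}
  C via C→A: +{a,b}
  S via S→a A: +{a}
  S via S→b: +{b}
  S: {a,b}  A: {a,b}  B: {b}  C: {a,b}
pass 2:
  B via B→C A: +{a}
  S: {a,b}  A: {a,b}  B: {a,b}  C: {a,b}
pass 3: (no change)
  S: {a,b}  A: {a,b}  B: {a,b}  C: {a,b}

FOLLOW iteration:
initialize: $ ∈ FOLLOW(S)
round 1:
  B→C A: FOLLOW(C) ⊇ FIRST(A) = {a,b}; new: +{a,b}
  C→A: FOLLOW(A) ⊇ FOLLOW(C) ⊇ {a,b}; new: +{a,b}
  S→a A: FOLLOW(A) ⊇ FOLLOW(S) ⊇ {$}; new: +{$}
  S→b B: FOLLOW(B) ⊇ FOLLOW(S) ⊇ {$}; new: +{$}
  S→b C: FOLLOW(C) ⊇ FOLLOW(S) ⊇ {$}; new: +{$}
  S: {$}  A: {$,a,b}  B: {$}  C: {$,a,b}
round 2: (stable)
  S: {$}  A: {$,a,b}  B: {$}  C: {$,a,b}

FOLLOW(C) = ["$", "a", "b"]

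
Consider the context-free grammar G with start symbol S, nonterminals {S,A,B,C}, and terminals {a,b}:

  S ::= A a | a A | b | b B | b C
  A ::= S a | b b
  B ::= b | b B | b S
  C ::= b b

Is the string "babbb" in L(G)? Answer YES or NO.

Convert to CNF:
  S -> A T0 | T0 A | T1 B | T1 C | b
  A -> S T0 | T1 T1
  B -> T1 B | T1 S | b
  C -> T1 T1
  T0 -> a
  T1 -> b

CYK fill:
  T[0,0] 'b' = {B,S,T1}  orig:{B,S}
  T[1,1] 'a' = {T0}  orig:{}
  T[2,2] 'b' = {B,S,T1}  orig:{B,S}
  T[3,3] 'b' = {B,S,T1}  orig:{B,S}
  T[4,4] 'b' = {B,S,T1}  orig:{B,S}
  T[0,1] 'ba' = {A}
  T[1,2] 'ab' = ∅
  T[2,3] 'bb' = {A,B,C,S}
  T[3,4] 'bb' = {A,B,C,S}
  T[0,2] 'bab' = ∅
  T[1,3] 'abb' = {S}
  T[2,4] 'bbb' = {B,S}
  T[0,3] 'babb' = {B}
  T[1,4] 'abbb' = ∅
  T[0,4] 'babbb' = ∅

S ∉ T[0,4] ⇒ NO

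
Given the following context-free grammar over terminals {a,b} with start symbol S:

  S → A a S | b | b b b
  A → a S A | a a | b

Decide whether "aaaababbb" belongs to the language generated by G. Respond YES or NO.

CNF form of G:
  S -> A X3 | T1 X4 | b
  A -> T0 T0 | T0 X2 | b
  T0 -> a
  T1 -> b
  X2 -> S A
  X3 -> T0 S
  X4 -> T1 T1

Fill CYK table bottom-up:
  cell(0,0) a: {T0}  orig:{}
  cell(1,1) a: {T0}  orig:{}
  cell(2,2) a: {T0}  orig:{}
  cell(3,3) a: {T0}  orig:{}
  cell(4,4) b: {A,S,T1}  orig:{A,S}
  cell(5,5) a: {T0}  orig:{}
  cell(6,6) b: {A,S,T1}  orig:{A,S}
  cell(7,7) b: {A,S,T1}  orig:{A,S}
  cell(8,8) b: {A,S,T1}  orig:{A,S}
  cell(0,1) aa: {A}
  cell(1,2) aa: {A}
  cell(2,3) aa: {A}
  cell(3,4) ab: {X3}  orig:{}
  cell(4,5) ba: ∅
  cell(5,6) ab: {X3}  orig:{}
  cell(6,7) bb: {X2,X4}  orig:{}
  cell(7,8) bb: {X2,X4}  orig:{}
  cell(0,2) aaa: ∅
  cell(1,3) aaa: ∅
  cell(2,4) aab: ∅
  cell(3,5) aba: ∅
  cell(4,6) bab: {S}
  cell(5,7) abb: {A}
  cell(6,8) bbb: {S}
  cell(0,3) aaaa: ∅
  cell(1,4) aaab: {S}
  cell(2,5) aaba: ∅
  cell(3,6) abab: {X3}  orig:{}
  cell(4,7) babb: {X2}  orig:{}
  cell(5,8) abbb: {X3}  orig:{}
  cell(0,4) aaaab: {X3}  orig:{}
  cell(1,5) aaaba: ∅
  cell(2,6) aabab: ∅
  cell(3,7) ababb: {A}
  cell(4,8) babbb: {S}
  cell(0,5) aaaaba: ∅
  cell(1,6) aaabab: {S}
  cell(2,7) aababb: ∅
  cell(3,8) ababbb: {X3}  orig:{}
  cell(0,6) aaaabab: {X3}  orig:{}
  cell(1,7) aaababb: {X2}  orig:{}
  cell(2,8) aababbb: ∅
  cell(0,7) aaaababb: {A}
  cell(1,8) aaababbb: {S}
  cell(0,8) aaaababbb: {X3}  orig:{}

S ∉ T[0,8] ⇒ NO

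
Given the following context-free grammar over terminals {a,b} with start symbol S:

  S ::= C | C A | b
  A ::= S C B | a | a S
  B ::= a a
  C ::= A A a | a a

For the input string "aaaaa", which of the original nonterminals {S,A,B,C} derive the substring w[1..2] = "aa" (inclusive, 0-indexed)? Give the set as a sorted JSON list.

Convert to CNF:
  S -> A X3 | C A | T0 T0 | b
  A -> S X1 | T0 S | a
  B -> T0 T0
  C -> A X2 | T0 T0
  T0 -> a
  X1 -> C B
  X2 -> A T0
  X3 -> A T0

Fill CYK table bottom-up (cells [i..j] with 1 ≤ i ≤ j ≤ 2 only):
  [1..1]={A,T0}  "a"  orig:{A}
  [2..2]={A,T0}  "a"  orig:{A}
  [1..2]={B,C,S,X2,X3}  "aa"  orig:{B,C,S}

Original NTs in T[1,2] deriving "aa": ["B", "C", "S"]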